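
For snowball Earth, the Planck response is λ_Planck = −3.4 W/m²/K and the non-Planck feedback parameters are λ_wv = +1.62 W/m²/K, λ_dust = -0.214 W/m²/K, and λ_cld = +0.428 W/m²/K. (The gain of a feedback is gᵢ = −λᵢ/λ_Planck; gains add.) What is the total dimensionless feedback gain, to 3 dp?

Convert to gains: g_wv = 1.62/3.4 = 0.4765; g_dust = -0.214/3.4 = -0.06294; g_cld = 0.428/3.4 = 0.1259.
Total gain g = 0.53946.

0.539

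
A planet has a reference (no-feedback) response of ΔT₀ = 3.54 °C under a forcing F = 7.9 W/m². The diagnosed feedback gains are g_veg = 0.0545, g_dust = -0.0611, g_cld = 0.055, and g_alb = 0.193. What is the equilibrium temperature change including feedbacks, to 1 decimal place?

Total gain g = 0.0545 − 0.0611 + 0.055 + 0.193 = 0.2414.
Amplification A = 1/(1 − 0.2414) = 1.318.
ΔT = 3.54 × 1.318 = 4.7 °C.

4.7 °C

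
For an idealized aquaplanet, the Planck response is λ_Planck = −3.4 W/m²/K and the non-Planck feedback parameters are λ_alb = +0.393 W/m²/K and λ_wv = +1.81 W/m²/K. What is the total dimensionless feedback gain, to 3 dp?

0.648

Convert to gains: g_alb = 0.393/3.4 = 0.1156; g_wv = 1.81/3.4 = 0.5324.
Total gain g = 0.648.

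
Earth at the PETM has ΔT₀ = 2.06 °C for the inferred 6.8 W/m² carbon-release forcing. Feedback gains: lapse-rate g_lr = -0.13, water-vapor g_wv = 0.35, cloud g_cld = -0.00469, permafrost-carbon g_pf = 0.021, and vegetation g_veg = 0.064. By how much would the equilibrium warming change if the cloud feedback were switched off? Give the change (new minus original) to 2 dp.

Original: g = 0.30031, ΔT = 2.06/(1−0.30031) = 2.9442 °C.
Without cloud: g' = 0.305, ΔT' = 2.06/(1−0.305) = 2.9640 °C.
Change = 2.9640 − 2.9442 = 0.02 °C.

0.02 °C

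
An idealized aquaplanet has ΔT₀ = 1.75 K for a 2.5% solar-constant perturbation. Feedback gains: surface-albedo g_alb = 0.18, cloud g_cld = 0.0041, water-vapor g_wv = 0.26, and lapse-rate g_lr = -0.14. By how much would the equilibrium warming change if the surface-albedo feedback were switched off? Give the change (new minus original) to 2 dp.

-0.52 K

Original: g = 0.3041, ΔT = 1.75/(1−0.3041) = 2.5147 K.
Without surface-albedo: g' = 0.1241, ΔT' = 1.75/(1−0.1241) = 1.9979 K.
Change = 1.9979 − 2.5147 = -0.52 K.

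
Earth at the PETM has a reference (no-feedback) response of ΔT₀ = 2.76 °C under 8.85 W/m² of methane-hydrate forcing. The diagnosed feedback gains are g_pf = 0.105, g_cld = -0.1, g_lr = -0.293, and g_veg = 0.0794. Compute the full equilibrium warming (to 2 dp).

2.28 °C

Total gain g = 0.105 − 0.1 − 0.293 + 0.0794 = -0.2086.
Amplification A = 1/(1 + 0.2086) = 0.8274.
ΔT = 2.76 × 0.8274 = 2.28 °C.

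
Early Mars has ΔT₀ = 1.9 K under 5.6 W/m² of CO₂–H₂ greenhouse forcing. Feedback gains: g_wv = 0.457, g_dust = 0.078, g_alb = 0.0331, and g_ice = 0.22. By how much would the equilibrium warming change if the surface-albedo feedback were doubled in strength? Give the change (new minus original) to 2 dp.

1.66 K

Original: g = 0.7881, ΔT = 1.9/(1−0.7881) = 8.9665 K.
With doubled surface-albedo: g' = 0.8212, ΔT' = 1.9/(1−0.8212) = 10.6264 K.
Change = 10.6264 − 8.9665 = 1.66 K.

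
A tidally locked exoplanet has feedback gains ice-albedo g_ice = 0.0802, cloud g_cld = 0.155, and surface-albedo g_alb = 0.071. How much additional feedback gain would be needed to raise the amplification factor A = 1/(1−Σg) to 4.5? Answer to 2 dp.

Current total gain = 0.3062.
Target gain for A = 4.5: g* = 1 − 1/4.5 = 0.7778.
Additional gain needed = 0.7778 − 0.3062 = 0.47.

0.47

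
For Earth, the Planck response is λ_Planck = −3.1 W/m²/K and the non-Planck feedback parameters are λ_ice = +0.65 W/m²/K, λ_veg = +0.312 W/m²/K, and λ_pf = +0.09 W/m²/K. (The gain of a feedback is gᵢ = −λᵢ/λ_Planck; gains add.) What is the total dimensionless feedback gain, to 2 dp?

0.34

Convert to gains: g_ice = 0.65/3.1 = 0.2097; g_veg = 0.312/3.1 = 0.1006; g_pf = 0.09/3.1 = 0.02903.
Total gain g = 0.33933.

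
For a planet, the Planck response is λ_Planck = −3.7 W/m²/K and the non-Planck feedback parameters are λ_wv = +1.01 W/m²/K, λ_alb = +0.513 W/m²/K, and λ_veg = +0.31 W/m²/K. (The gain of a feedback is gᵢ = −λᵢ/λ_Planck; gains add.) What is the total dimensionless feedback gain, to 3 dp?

0.495

Convert to gains: g_wv = 1.01/3.7 = 0.273; g_alb = 0.513/3.7 = 0.1386; g_veg = 0.31/3.7 = 0.08378.
Total gain g = 0.49538.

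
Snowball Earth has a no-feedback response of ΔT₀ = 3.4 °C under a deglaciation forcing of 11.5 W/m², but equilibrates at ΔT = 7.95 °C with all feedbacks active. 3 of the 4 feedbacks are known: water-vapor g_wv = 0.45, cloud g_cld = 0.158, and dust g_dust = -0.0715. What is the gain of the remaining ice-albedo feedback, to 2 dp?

Amplification A = ΔT/ΔT₀ = 7.95/3.4 = 2.338.
Total gain g = 1 − 1/A = 1 − 1/2.338 = 0.5723.
Known gains sum to 0.45 + 0.158 − 0.0715 = 0.5365.
g_ice = 0.5723 − 0.5365 = 0.04.

0.04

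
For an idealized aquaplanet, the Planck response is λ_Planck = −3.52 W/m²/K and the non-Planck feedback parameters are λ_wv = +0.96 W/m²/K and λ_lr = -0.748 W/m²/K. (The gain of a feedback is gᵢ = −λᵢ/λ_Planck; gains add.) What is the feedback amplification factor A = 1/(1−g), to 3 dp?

Convert to gains: g_wv = 0.96/3.52 = 0.2727; g_lr = -0.748/3.52 = -0.2125.
Total gain g = 0.0602.
A = 1/(1 − 0.0602) = 1.064.

1.064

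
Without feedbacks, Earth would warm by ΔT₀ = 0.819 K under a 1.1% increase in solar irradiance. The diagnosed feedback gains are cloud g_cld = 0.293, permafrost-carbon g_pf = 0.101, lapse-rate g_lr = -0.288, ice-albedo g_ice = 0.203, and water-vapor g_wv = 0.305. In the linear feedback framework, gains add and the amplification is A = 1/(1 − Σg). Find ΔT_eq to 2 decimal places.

2.12 K

Total gain g = 0.293 + 0.101 − 0.288 + 0.203 + 0.305 = 0.614.
Amplification A = 1/(1 − 0.614) = 2.591.
ΔT = 0.819 × 2.591 = 2.12 K.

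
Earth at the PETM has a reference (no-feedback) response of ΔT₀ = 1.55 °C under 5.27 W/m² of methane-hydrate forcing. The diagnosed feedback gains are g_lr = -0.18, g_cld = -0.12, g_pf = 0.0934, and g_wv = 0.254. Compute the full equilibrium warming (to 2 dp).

1.63 °C

Total gain g = -0.18 − 0.12 + 0.0934 + 0.254 = 0.0474.
Amplification A = 1/(1 − 0.0474) = 1.05.
ΔT = 1.55 × 1.05 = 1.63 °C.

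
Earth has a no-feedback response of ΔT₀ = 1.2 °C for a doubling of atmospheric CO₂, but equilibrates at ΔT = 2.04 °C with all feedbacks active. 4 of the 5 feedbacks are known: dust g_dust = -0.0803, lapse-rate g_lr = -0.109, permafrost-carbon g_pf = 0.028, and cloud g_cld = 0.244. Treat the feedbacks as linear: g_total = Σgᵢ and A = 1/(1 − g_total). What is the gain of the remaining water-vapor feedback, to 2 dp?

0.33

Amplification A = ΔT/ΔT₀ = 2.04/1.2 = 1.7.
Total gain g = 1 − 1/A = 1 − 1/1.7 = 0.4118.
Known gains sum to -0.0803 − 0.109 + 0.028 + 0.244 = 0.0827.
g_wv = 0.4118 − 0.0827 = 0.33.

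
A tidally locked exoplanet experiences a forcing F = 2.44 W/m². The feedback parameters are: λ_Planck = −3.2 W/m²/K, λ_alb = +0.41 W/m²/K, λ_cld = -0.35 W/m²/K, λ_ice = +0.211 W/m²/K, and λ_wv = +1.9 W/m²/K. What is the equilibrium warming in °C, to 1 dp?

2.4 °C

Net feedback parameter λ = (−3.2) + (+0.41) + (-0.35) + (+0.211) + (+1.9) = -1.029 W/m²/K.
ΔT = −F/λ = −2.44/(-1.029) = 2.4 °C.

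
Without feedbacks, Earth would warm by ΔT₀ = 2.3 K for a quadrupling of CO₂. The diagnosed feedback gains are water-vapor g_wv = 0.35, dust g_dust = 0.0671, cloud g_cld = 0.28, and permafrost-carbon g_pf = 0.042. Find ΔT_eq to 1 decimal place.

8.8 K

Total gain g = 0.35 + 0.0671 + 0.28 + 0.042 = 0.7391.
Amplification A = 1/(1 − 0.7391) = 3.833.
ΔT = 2.3 × 3.833 = 8.8 K.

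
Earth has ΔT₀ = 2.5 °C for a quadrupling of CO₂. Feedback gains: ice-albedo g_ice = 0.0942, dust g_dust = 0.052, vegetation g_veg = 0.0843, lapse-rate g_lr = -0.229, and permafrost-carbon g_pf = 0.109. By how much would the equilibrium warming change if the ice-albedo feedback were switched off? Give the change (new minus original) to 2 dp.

-0.27 °C

Original: g = 0.1105, ΔT = 2.5/(1−0.1105) = 2.8106 °C.
Without ice-albedo: g' = 0.0163, ΔT' = 2.5/(1−0.0163) = 2.5414 °C.
Change = 2.5414 − 2.8106 = -0.27 °C.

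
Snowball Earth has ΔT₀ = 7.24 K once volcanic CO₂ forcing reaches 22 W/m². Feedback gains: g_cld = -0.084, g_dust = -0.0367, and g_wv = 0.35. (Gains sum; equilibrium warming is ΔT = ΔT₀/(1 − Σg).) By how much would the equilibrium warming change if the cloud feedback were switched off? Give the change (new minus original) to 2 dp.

1.15 K

Original: g = 0.2293, ΔT = 7.24/(1−0.2293) = 9.3941 K.
Without cloud: g' = 0.3133, ΔT' = 7.24/(1−0.3133) = 10.5432 K.
Change = 10.5432 − 9.3941 = 1.15 K.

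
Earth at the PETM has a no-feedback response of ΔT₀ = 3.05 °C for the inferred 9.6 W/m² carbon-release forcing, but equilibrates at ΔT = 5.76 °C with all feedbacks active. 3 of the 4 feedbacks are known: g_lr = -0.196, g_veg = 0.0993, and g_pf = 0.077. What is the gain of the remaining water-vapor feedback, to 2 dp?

Amplification A = ΔT/ΔT₀ = 5.76/3.05 = 1.889.
Total gain g = 1 − 1/A = 1 − 1/1.889 = 0.4706.
Known gains sum to -0.196 + 0.0993 + 0.077 = -0.0197.
g_wv = 0.4706 + 0.0197 = 0.49.

0.49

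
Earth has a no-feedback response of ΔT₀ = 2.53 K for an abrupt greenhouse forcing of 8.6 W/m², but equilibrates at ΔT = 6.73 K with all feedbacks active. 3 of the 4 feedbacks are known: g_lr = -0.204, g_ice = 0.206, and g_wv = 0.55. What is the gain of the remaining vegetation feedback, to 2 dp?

0.07

Amplification A = ΔT/ΔT₀ = 6.73/2.53 = 2.66.
Total gain g = 1 − 1/A = 1 − 1/2.66 = 0.6241.
Known gains sum to -0.204 + 0.206 + 0.55 = 0.552.
g_veg = 0.6241 − 0.552 = 0.07.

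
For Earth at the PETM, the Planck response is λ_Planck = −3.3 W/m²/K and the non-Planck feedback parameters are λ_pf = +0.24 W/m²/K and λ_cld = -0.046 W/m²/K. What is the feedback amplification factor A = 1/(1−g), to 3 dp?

Convert to gains: g_pf = 0.24/3.3 = 0.07273; g_cld = -0.046/3.3 = -0.01394.
Total gain g = 0.05879.
A = 1/(1 − 0.05879) = 1.062.

1.062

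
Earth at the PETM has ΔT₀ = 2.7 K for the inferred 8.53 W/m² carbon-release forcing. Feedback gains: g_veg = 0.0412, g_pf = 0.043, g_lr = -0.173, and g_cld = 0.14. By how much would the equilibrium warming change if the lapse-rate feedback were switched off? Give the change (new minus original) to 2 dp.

Original: g = 0.0512, ΔT = 2.7/(1−0.0512) = 2.8457 K.
Without lapse-rate: g' = 0.2242, ΔT' = 2.7/(1−0.2242) = 3.4803 K.
Change = 3.4803 − 2.8457 = 0.63 K.

0.63 K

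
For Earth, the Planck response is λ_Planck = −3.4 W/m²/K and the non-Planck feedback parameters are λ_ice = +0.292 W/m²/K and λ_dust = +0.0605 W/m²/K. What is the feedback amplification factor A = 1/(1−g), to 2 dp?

1.12

Convert to gains: g_ice = 0.292/3.4 = 0.08588; g_dust = 0.0605/3.4 = 0.01779.
Total gain g = 0.10367.
A = 1/(1 − 0.10367) = 1.12.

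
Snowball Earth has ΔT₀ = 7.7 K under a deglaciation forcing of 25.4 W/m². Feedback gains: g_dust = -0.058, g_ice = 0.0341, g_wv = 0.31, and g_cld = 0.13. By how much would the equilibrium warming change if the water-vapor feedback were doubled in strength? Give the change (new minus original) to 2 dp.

Original: g = 0.4161, ΔT = 7.7/(1−0.4161) = 13.1872 K.
With doubled water-vapor: g' = 0.7261, ΔT' = 7.7/(1−0.7261) = 28.1124 K.
Change = 28.1124 − 13.1872 = 14.93 K.

14.93 K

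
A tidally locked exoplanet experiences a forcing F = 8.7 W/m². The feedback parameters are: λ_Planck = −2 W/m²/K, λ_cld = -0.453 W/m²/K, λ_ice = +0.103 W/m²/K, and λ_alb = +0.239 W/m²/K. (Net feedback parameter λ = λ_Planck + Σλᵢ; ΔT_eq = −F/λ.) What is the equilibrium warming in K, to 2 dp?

4.12 K

Net feedback parameter λ = (−2) + (-0.453) + (+0.103) + (+0.239) = -2.111 W/m²/K.
ΔT = −F/λ = −8.7/(-2.111) = 4.12 K.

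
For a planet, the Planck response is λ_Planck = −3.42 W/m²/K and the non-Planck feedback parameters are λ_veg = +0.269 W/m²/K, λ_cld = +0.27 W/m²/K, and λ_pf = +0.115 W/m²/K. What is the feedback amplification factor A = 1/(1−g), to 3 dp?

1.236

Convert to gains: g_veg = 0.269/3.42 = 0.07865; g_cld = 0.27/3.42 = 0.07895; g_pf = 0.115/3.42 = 0.03363.
Total gain g = 0.19123.
A = 1/(1 − 0.19123) = 1.236.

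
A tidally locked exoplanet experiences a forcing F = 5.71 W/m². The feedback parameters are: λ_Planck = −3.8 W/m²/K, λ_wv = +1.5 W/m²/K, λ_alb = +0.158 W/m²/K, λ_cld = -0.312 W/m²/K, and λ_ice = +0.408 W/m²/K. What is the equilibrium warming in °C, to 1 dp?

Net feedback parameter λ = (−3.8) + (+1.5) + (+0.158) + (-0.312) + (+0.408) = -2.046 W/m²/K.
ΔT = −F/λ = −5.71/(-2.046) = 2.8 °C.

2.8 °C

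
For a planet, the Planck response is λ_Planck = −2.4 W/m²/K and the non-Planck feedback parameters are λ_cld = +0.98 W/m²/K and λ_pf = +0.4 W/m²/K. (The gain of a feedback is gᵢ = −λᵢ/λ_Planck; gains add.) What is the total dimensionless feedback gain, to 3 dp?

Convert to gains: g_cld = 0.98/2.4 = 0.4083; g_pf = 0.4/2.4 = 0.1667.
Total gain g = 0.575.

0.575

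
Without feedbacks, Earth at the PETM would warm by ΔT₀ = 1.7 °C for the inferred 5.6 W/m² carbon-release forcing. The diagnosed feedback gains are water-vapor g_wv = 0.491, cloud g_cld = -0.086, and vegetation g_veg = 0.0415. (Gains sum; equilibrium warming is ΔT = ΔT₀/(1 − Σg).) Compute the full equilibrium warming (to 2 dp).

3.07 °C

Total gain g = 0.491 − 0.086 + 0.0415 = 0.4465.
Amplification A = 1/(1 − 0.4465) = 1.807.
ΔT = 1.7 × 1.807 = 3.07 °C.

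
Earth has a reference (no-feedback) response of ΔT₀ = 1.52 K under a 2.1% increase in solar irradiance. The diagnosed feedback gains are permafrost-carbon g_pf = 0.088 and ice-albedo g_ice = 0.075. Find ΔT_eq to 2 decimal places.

1.82 K

Total gain g = 0.088 + 0.075 = 0.163.
Amplification A = 1/(1 − 0.163) = 1.195.
ΔT = 1.52 × 1.195 = 1.82 K.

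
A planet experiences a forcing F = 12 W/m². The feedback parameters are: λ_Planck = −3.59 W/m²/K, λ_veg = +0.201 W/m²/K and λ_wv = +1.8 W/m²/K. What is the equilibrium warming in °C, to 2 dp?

7.55 °C

Net feedback parameter λ = (−3.59) + (+0.201) + (+1.8) = -1.589 W/m²/K.
ΔT = −F/λ = −12/(-1.589) = 7.55 °C.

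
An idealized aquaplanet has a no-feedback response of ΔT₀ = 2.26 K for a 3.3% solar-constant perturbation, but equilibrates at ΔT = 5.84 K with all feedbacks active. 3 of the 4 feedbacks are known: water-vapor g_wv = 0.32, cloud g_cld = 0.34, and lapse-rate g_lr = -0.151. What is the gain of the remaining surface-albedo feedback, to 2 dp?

Amplification A = ΔT/ΔT₀ = 5.84/2.26 = 2.584.
Total gain g = 1 − 1/A = 1 − 1/2.584 = 0.613.
Known gains sum to 0.32 + 0.34 − 0.151 = 0.509.
g_alb = 0.613 − 0.509 = 0.10.

0.10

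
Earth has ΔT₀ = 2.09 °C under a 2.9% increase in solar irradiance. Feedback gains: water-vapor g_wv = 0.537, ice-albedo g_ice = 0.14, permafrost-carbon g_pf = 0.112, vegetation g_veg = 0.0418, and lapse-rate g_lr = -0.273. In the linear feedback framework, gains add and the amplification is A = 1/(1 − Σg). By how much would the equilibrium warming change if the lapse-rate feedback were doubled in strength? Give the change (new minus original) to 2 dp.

-1.80 °C

Original: g = 0.5578, ΔT = 2.09/(1−0.5578) = 4.7264 °C.
With doubled lapse-rate: g' = 0.2848, ΔT' = 2.09/(1−0.2848) = 2.9223 °C.
Change = 2.9223 − 4.7264 = -1.80 °C.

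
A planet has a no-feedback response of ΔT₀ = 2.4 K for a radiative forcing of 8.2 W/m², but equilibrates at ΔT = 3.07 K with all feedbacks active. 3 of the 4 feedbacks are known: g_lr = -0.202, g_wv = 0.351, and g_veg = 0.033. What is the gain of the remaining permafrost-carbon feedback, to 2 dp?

Amplification A = ΔT/ΔT₀ = 3.07/2.4 = 1.279.
Total gain g = 1 − 1/A = 1 − 1/1.279 = 0.2181.
Known gains sum to -0.202 + 0.351 + 0.033 = 0.182.
g_pf = 0.2181 − 0.182 = 0.04.

0.04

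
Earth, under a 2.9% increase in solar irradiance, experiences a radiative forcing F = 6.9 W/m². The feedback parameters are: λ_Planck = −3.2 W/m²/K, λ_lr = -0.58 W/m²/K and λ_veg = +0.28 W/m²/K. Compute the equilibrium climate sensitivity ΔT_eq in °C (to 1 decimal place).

Net feedback parameter λ = (−3.2) + (-0.58) + (+0.28) = -3.5 W/m²/K.
ΔT = −F/λ = −6.9/(-3.5) = 2.0 °C.

2.0 °C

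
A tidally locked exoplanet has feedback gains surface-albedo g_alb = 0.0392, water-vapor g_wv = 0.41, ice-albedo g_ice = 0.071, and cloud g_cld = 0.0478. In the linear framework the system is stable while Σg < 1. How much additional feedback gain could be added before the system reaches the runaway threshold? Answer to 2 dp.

Current total gain = 0.0392 + 0.41 + 0.071 + 0.0478 = 0.568.
Margin to runaway = 1 − 0.568 = 0.43.

0.43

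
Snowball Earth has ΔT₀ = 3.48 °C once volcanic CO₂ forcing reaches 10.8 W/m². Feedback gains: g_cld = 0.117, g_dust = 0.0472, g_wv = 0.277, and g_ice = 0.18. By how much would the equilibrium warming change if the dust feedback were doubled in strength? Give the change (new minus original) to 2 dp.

1.31 °C

Original: g = 0.6212, ΔT = 3.48/(1−0.6212) = 9.1869 °C.
With doubled dust: g' = 0.6684, ΔT' = 3.48/(1−0.6684) = 10.4946 °C.
Change = 10.4946 − 9.1869 = 1.31 °C.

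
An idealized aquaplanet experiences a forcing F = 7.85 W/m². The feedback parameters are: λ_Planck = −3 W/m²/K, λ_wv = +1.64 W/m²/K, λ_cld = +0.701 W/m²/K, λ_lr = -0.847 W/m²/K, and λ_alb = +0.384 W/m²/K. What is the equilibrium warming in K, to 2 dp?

7.00 K

Net feedback parameter λ = (−3) + (+1.64) + (+0.701) + (-0.847) + (+0.384) = -1.122 W/m²/K.
ΔT = −F/λ = −7.85/(-1.122) = 7.00 K.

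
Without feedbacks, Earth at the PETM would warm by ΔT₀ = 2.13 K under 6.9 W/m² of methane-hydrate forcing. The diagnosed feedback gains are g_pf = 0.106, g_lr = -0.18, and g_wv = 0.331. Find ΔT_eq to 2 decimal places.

2.87 K

Total gain g = 0.106 − 0.18 + 0.331 = 0.257.
Amplification A = 1/(1 − 0.257) = 1.346.
ΔT = 2.13 × 1.346 = 2.87 K.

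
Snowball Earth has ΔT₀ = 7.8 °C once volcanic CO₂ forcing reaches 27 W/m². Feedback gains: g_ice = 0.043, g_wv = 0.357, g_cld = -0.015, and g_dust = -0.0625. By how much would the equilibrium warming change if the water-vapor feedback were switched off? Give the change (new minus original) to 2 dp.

-3.97 °C

Original: g = 0.3225, ΔT = 7.8/(1−0.3225) = 11.5129 °C.
Without water-vapor: g' = -0.0345, ΔT' = 7.8/(1+0.0345) = 7.5399 °C.
Change = 7.5399 − 11.5129 = -3.97 °C.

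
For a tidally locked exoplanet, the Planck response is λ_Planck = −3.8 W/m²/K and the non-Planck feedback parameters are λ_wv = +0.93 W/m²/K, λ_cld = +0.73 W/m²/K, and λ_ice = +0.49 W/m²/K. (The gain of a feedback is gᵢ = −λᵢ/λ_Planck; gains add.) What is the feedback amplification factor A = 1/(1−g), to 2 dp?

2.30

Convert to gains: g_wv = 0.93/3.8 = 0.2447; g_cld = 0.73/3.8 = 0.1921; g_ice = 0.49/3.8 = 0.1289.
Total gain g = 0.5657.
A = 1/(1 − 0.5657) = 2.30.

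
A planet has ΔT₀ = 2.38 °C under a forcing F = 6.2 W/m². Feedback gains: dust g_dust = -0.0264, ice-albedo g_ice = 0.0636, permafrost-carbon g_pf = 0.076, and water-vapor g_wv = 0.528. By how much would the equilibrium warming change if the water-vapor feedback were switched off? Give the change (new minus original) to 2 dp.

Original: g = 0.6412, ΔT = 2.38/(1−0.6412) = 6.6332 °C.
Without water-vapor: g' = 0.1132, ΔT' = 2.38/(1−0.1132) = 2.6838 °C.
Change = 2.6838 − 6.6332 = -3.95 °C.

-3.95 °C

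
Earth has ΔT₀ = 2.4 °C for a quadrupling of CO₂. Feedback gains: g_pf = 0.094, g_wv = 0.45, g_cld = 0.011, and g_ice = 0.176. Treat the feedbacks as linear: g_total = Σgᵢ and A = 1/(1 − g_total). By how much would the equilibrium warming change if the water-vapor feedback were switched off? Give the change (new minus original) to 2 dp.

Original: g = 0.731, ΔT = 2.4/(1−0.731) = 8.9219 °C.
Without water-vapor: g' = 0.281, ΔT' = 2.4/(1−0.281) = 3.3380 °C.
Change = 3.3380 − 8.9219 = -5.58 °C.

-5.58 °C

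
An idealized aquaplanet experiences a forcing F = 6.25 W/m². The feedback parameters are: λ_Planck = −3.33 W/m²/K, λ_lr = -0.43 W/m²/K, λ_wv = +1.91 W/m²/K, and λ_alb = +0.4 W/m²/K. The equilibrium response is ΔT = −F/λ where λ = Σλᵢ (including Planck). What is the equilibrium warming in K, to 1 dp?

4.3 K

Net feedback parameter λ = (−3.33) + (-0.43) + (+1.91) + (+0.4) = -1.45 W/m²/K.
ΔT = −F/λ = −6.25/(-1.45) = 4.3 K.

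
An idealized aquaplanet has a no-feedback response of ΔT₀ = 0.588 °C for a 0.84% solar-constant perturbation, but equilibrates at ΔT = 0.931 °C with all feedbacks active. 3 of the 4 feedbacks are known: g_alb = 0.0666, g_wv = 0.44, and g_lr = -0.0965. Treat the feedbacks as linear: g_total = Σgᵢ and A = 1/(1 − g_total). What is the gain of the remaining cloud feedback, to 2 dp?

Amplification A = ΔT/ΔT₀ = 0.931/0.588 = 1.583.
Total gain g = 1 − 1/A = 1 − 1/1.583 = 0.3683.
Known gains sum to 0.0666 + 0.44 − 0.0965 = 0.4101.
g_cld = 0.3683 − 0.4101 = -0.04.

-0.04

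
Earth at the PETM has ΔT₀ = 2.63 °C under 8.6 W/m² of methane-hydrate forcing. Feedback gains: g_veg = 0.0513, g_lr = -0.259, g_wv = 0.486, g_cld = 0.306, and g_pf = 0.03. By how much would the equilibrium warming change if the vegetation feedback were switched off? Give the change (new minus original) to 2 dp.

Original: g = 0.6143, ΔT = 2.63/(1−0.6143) = 6.8188 °C.
Without vegetation: g' = 0.563, ΔT' = 2.63/(1−0.563) = 6.0183 °C.
Change = 6.0183 − 6.8188 = -0.80 °C.

-0.80 °C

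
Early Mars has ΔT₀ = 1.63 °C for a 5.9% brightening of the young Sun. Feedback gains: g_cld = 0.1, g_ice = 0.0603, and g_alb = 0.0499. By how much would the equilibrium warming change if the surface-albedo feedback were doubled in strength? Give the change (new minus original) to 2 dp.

Original: g = 0.2102, ΔT = 1.63/(1−0.2102) = 2.0638 °C.
With doubled surface-albedo: g' = 0.2601, ΔT' = 1.63/(1−0.2601) = 2.2030 °C.
Change = 2.2030 − 2.0638 = 0.14 °C.

0.14 °C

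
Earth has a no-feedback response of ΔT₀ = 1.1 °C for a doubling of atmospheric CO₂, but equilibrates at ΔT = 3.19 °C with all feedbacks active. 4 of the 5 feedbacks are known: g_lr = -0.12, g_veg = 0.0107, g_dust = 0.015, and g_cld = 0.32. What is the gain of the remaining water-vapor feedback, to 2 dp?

Amplification A = ΔT/ΔT₀ = 3.19/1.1 = 2.9.
Total gain g = 1 − 1/A = 1 − 1/2.9 = 0.6552.
Known gains sum to -0.12 + 0.0107 + 0.015 + 0.32 = 0.2257.
g_wv = 0.6552 − 0.2257 = 0.43.

0.43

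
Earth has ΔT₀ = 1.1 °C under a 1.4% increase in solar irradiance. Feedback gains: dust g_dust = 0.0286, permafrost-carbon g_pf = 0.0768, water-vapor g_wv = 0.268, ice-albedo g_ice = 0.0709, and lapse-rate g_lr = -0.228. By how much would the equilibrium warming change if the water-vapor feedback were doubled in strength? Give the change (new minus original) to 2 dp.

Original: g = 0.2163, ΔT = 1.1/(1−0.2163) = 1.4036 °C.
With doubled water-vapor: g' = 0.4843, ΔT' = 1.1/(1−0.4843) = 2.1330 °C.
Change = 2.1330 − 1.4036 = 0.73 °C.

0.73 °C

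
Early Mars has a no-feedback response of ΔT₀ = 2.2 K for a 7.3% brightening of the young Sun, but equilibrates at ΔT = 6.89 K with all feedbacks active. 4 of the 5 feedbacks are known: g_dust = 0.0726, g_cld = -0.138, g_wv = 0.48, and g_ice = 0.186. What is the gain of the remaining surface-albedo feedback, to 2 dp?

0.08

Amplification A = ΔT/ΔT₀ = 6.89/2.2 = 3.132.
Total gain g = 1 − 1/A = 1 − 1/3.132 = 0.6807.
Known gains sum to 0.0726 − 0.138 + 0.48 + 0.186 = 0.6006.
g_alb = 0.6807 − 0.6006 = 0.08.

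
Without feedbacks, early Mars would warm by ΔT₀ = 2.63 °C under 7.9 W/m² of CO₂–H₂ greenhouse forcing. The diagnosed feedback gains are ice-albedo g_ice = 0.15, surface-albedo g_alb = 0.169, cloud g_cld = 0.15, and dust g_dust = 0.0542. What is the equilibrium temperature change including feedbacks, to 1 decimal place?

5.5 °C

Total gain g = 0.15 + 0.169 + 0.15 + 0.0542 = 0.5232.
Amplification A = 1/(1 − 0.5232) = 2.097.
ΔT = 2.63 × 2.097 = 5.5 °C.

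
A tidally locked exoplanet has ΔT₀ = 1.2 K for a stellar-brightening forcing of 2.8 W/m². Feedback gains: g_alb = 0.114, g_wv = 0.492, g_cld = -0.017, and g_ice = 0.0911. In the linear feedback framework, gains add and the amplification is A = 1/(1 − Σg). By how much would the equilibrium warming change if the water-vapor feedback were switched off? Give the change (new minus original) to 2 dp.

Original: g = 0.6801, ΔT = 1.2/(1−0.6801) = 3.7512 K.
Without water-vapor: g' = 0.1881, ΔT' = 1.2/(1−0.1881) = 1.4780 K.
Change = 1.4780 − 3.7512 = -2.27 K.

-2.27 K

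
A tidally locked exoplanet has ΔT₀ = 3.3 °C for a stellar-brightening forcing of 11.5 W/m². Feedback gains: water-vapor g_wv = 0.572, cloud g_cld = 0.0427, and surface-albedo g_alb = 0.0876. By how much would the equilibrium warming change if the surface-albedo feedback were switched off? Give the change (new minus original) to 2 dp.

-2.52 °C

Original: g = 0.7023, ΔT = 3.3/(1−0.7023) = 11.0850 °C.
Without surface-albedo: g' = 0.6147, ΔT' = 3.3/(1−0.6147) = 8.5648 °C.
Change = 8.5648 − 11.0850 = -2.52 °C.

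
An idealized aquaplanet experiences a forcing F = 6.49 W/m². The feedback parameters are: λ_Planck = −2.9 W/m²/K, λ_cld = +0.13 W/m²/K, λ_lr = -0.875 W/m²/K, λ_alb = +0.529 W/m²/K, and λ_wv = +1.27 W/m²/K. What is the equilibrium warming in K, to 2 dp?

3.52 K

Net feedback parameter λ = (−2.9) + (+0.13) + (-0.875) + (+0.529) + (+1.27) = -1.846 W/m²/K.
ΔT = −F/λ = −6.49/(-1.846) = 3.52 K.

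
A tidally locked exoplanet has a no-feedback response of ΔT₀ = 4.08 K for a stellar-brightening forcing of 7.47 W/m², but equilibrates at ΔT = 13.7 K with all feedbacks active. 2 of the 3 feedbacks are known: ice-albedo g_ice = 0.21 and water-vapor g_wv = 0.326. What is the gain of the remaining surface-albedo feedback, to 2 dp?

Amplification A = ΔT/ΔT₀ = 13.7/4.08 = 3.358.
Total gain g = 1 − 1/A = 1 − 1/3.358 = 0.7022.
Known gains sum to 0.21 + 0.326 = 0.536.
g_alb = 0.7022 − 0.536 = 0.17.

0.17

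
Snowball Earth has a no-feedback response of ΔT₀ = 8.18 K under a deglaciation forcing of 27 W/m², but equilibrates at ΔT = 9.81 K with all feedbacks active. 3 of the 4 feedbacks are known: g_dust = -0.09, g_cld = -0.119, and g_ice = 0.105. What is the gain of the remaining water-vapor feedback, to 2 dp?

0.27

Amplification A = ΔT/ΔT₀ = 9.81/8.18 = 1.199.
Total gain g = 1 − 1/A = 1 − 1/1.199 = 0.166.
Known gains sum to -0.09 − 0.119 + 0.105 = -0.104.
g_wv = 0.166 + 0.104 = 0.27.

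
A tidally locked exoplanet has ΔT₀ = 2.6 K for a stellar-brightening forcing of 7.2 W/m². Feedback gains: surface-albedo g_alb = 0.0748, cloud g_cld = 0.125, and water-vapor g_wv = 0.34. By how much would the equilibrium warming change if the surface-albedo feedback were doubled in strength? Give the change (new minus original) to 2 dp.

Original: g = 0.5398, ΔT = 2.6/(1−0.5398) = 5.6497 K.
With doubled surface-albedo: g' = 0.6146, ΔT' = 2.6/(1−0.6146) = 6.7462 K.
Change = 6.7462 − 5.6497 = 1.10 K.

1.10 K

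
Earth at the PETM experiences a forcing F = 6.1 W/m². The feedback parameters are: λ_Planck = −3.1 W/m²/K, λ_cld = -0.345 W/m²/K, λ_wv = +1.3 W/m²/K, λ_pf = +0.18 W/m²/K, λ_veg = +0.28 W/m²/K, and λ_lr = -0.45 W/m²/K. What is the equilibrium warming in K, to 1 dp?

2.9 K

Net feedback parameter λ = (−3.1) + (-0.345) + (+1.3) + (+0.18) + (+0.28) + (-0.45) = -2.135 W/m²/K.
ΔT = −F/λ = −6.1/(-2.135) = 2.9 K.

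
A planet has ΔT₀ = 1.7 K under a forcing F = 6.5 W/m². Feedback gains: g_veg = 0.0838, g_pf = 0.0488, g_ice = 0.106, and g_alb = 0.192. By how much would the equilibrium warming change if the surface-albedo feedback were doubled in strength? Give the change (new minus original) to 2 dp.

Original: g = 0.4306, ΔT = 1.7/(1−0.4306) = 2.9856 K.
With doubled surface-albedo: g' = 0.6226, ΔT' = 1.7/(1−0.6226) = 4.5045 K.
Change = 4.5045 − 2.9856 = 1.52 K.

1.52 K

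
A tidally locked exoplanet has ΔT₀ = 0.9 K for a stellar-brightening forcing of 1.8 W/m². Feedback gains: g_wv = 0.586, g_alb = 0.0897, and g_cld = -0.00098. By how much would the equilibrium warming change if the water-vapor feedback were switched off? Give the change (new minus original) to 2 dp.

Original: g = 0.67472, ΔT = 0.9/(1−0.67472) = 2.7668 K.
Without water-vapor: g' = 0.08872, ΔT' = 0.9/(1−0.08872) = 0.9876 K.
Change = 0.9876 − 2.7668 = -1.78 K.

-1.78 K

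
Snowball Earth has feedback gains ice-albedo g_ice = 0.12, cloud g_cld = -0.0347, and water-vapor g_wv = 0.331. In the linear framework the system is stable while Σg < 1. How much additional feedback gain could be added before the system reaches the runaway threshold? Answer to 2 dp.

0.58

Current total gain = 0.12 − 0.0347 + 0.331 = 0.4163.
Margin to runaway = 1 − 0.4163 = 0.58.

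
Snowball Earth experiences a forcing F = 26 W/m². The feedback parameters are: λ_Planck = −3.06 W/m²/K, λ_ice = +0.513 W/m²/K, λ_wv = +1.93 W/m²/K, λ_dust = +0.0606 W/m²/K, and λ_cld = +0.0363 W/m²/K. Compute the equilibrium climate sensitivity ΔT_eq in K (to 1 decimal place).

Net feedback parameter λ = (−3.06) + (+0.513) + (+1.93) + (+0.0606) + (+0.0363) = -0.5201 W/m²/K.
ΔT = −F/λ = −26/(-0.5201) = 50.0 K.

50.0 K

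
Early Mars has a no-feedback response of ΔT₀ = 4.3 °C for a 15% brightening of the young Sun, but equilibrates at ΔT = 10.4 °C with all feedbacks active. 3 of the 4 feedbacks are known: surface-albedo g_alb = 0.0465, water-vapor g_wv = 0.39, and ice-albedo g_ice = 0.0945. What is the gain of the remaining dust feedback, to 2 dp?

Amplification A = ΔT/ΔT₀ = 10.4/4.3 = 2.419.
Total gain g = 1 − 1/A = 1 − 1/2.419 = 0.5866.
Known gains sum to 0.0465 + 0.39 + 0.0945 = 0.531.
g_dust = 0.5866 − 0.531 = 0.06.

0.06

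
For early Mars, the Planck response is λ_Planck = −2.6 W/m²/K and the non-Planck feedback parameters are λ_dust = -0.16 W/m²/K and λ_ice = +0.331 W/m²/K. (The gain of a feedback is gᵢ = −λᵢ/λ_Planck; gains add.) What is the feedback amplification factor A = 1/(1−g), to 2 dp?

1.07

Convert to gains: g_dust = -0.16/2.6 = -0.06154; g_ice = 0.331/2.6 = 0.1273.
Total gain g = 0.06576.
A = 1/(1 − 0.06576) = 1.07.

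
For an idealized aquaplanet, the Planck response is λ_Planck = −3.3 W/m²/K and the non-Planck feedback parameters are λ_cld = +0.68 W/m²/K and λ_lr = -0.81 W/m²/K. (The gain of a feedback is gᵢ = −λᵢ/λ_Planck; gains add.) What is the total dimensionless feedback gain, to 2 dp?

-0.04

Convert to gains: g_cld = 0.68/3.3 = 0.2061; g_lr = -0.81/3.3 = -0.2455.
Total gain g = -0.0394.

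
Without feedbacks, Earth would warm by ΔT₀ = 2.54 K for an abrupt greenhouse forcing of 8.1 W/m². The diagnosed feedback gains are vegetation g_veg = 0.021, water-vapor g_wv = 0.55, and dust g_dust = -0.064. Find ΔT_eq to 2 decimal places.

Total gain g = 0.021 + 0.55 − 0.064 = 0.507.
Amplification A = 1/(1 − 0.507) = 2.028.
ΔT = 2.54 × 2.028 = 5.15 K.

5.15 K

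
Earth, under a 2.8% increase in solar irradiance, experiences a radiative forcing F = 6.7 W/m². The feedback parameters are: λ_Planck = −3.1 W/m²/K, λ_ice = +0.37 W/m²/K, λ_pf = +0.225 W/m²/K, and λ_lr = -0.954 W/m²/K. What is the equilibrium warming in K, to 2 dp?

Net feedback parameter λ = (−3.1) + (+0.37) + (+0.225) + (-0.954) = -3.459 W/m²/K.
ΔT = −F/λ = −6.7/(-3.459) = 1.94 K.

1.94 K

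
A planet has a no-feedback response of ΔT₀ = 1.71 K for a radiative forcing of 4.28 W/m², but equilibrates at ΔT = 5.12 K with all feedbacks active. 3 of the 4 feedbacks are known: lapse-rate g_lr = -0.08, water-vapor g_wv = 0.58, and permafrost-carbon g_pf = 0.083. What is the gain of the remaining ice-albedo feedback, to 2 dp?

0.08

Amplification A = ΔT/ΔT₀ = 5.12/1.71 = 2.994.
Total gain g = 1 − 1/A = 1 − 1/2.994 = 0.666.
Known gains sum to -0.08 + 0.58 + 0.083 = 0.583.
g_ice = 0.666 − 0.583 = 0.08.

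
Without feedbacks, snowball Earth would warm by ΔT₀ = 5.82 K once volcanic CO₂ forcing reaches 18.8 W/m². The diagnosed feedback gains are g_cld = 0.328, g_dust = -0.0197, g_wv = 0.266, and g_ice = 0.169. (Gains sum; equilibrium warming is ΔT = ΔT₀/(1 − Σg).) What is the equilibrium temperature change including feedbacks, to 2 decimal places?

22.67 K

Total gain g = 0.328 − 0.0197 + 0.266 + 0.169 = 0.7433.
Amplification A = 1/(1 − 0.7433) = 3.896.
ΔT = 5.82 × 3.896 = 22.67 K.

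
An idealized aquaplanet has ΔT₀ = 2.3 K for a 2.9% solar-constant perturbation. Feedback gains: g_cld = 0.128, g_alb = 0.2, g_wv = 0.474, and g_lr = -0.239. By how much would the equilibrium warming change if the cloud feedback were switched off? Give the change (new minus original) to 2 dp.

-1.19 K

Original: g = 0.563, ΔT = 2.3/(1−0.563) = 5.2632 K.
Without cloud: g' = 0.435, ΔT' = 2.3/(1−0.435) = 4.0708 K.
Change = 4.0708 − 5.2632 = -1.19 K.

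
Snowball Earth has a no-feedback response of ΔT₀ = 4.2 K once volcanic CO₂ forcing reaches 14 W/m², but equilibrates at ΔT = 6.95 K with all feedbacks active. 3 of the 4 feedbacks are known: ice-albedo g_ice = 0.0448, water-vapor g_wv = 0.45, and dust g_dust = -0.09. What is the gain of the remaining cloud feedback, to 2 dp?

-0.01

Amplification A = ΔT/ΔT₀ = 6.95/4.2 = 1.655.
Total gain g = 1 − 1/A = 1 − 1/1.655 = 0.3958.
Known gains sum to 0.0448 + 0.45 − 0.09 = 0.4048.
g_cld = 0.3958 − 0.4048 = -0.01.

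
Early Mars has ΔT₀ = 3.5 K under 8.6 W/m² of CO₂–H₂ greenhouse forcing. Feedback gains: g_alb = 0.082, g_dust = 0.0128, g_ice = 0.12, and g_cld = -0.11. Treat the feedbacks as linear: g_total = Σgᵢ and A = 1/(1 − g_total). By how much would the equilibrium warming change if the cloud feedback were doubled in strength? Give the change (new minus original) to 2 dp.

Original: g = 0.1048, ΔT = 3.5/(1−0.1048) = 3.9097 K.
With doubled cloud: g' = -0.0052, ΔT' = 3.5/(1+0.0052) = 3.4819 K.
Change = 3.4819 − 3.9097 = -0.43 K.

-0.43 K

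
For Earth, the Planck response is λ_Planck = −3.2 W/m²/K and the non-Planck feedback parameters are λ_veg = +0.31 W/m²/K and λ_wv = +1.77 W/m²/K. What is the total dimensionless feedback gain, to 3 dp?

0.650

Convert to gains: g_veg = 0.31/3.2 = 0.09687; g_wv = 1.77/3.2 = 0.5531.
Total gain g = 0.64997.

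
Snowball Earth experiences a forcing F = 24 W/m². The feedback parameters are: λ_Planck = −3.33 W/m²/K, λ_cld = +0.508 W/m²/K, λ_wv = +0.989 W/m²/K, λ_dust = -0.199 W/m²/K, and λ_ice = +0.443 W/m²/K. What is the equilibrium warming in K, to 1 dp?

Net feedback parameter λ = (−3.33) + (+0.508) + (+0.989) + (-0.199) + (+0.443) = -1.589 W/m²/K.
ΔT = −F/λ = −24/(-1.589) = 15.1 K.

15.1 K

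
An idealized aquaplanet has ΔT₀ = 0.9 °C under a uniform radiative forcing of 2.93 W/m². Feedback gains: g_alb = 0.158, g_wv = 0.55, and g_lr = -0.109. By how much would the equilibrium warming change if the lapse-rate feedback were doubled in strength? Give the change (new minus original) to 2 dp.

Original: g = 0.599, ΔT = 0.9/(1−0.599) = 2.2444 °C.
With doubled lapse-rate: g' = 0.49, ΔT' = 0.9/(1−0.49) = 1.7647 °C.
Change = 1.7647 − 2.2444 = -0.48 °C.

-0.48 °C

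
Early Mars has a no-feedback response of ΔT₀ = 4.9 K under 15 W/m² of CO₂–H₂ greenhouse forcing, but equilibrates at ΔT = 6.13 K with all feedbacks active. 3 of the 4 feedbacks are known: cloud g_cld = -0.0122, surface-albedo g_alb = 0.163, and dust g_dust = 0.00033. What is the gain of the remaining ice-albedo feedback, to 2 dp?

0.05

Amplification A = ΔT/ΔT₀ = 6.13/4.9 = 1.251.
Total gain g = 1 − 1/A = 1 − 1/1.251 = 0.2006.
Known gains sum to -0.0122 + 0.163 + 0.00033 = 0.15113.
g_ice = 0.2006 − 0.15113 = 0.05.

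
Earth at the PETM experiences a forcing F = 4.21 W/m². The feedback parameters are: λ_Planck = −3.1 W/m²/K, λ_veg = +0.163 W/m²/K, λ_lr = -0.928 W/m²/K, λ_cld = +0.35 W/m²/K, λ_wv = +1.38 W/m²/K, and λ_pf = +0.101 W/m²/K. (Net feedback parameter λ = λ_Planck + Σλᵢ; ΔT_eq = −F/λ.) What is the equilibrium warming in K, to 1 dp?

Net feedback parameter λ = (−3.1) + (+0.163) + (-0.928) + (+0.35) + (+1.38) + (+0.101) = -2.034 W/m²/K.
ΔT = −F/λ = −4.21/(-2.034) = 2.1 K.

2.1 K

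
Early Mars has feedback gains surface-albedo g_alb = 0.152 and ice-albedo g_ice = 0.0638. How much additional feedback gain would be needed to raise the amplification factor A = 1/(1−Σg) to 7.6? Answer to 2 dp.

Current total gain = 0.2158.
Target gain for A = 7.6: g* = 1 − 1/7.6 = 0.8684.
Additional gain needed = 0.8684 − 0.2158 = 0.65.

0.65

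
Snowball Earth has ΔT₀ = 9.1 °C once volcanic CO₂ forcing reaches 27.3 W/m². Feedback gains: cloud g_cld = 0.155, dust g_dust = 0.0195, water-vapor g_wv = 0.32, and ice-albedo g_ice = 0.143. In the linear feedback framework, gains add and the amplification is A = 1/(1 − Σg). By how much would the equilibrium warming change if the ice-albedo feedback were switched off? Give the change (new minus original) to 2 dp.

Original: g = 0.6375, ΔT = 9.1/(1−0.6375) = 25.1034 °C.
Without ice-albedo: g' = 0.4945, ΔT' = 9.1/(1−0.4945) = 18.0020 °C.
Change = 18.0020 − 25.1034 = -7.10 °C.

-7.10 °C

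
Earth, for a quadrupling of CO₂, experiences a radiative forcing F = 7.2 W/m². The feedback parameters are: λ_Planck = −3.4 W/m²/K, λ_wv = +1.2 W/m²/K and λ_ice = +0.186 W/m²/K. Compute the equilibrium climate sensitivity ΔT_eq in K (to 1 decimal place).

3.6 K

Net feedback parameter λ = (−3.4) + (+1.2) + (+0.186) = -2.014 W/m²/K.
ΔT = −F/λ = −7.2/(-2.014) = 3.6 K.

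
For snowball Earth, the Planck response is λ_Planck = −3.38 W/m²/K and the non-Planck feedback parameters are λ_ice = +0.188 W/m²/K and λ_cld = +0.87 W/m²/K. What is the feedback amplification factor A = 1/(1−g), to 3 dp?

Convert to gains: g_ice = 0.188/3.38 = 0.05562; g_cld = 0.87/3.38 = 0.2574.
Total gain g = 0.31302.
A = 1/(1 − 0.31302) = 1.456.

1.456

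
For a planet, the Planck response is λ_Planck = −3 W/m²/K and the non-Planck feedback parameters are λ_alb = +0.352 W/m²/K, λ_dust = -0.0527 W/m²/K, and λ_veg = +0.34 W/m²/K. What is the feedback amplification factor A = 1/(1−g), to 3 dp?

Convert to gains: g_alb = 0.352/3 = 0.1173; g_dust = -0.0527/3 = -0.01757; g_veg = 0.34/3 = 0.1133.
Total gain g = 0.21303.
A = 1/(1 − 0.21303) = 1.271.

1.271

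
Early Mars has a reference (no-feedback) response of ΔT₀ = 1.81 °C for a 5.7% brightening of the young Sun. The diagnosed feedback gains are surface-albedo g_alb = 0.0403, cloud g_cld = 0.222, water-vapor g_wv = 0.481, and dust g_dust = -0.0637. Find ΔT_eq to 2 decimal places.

5.65 °C

Total gain g = 0.0403 + 0.222 + 0.481 − 0.0637 = 0.6796.
Amplification A = 1/(1 − 0.6796) = 3.121.
ΔT = 1.81 × 3.121 = 5.65 °C.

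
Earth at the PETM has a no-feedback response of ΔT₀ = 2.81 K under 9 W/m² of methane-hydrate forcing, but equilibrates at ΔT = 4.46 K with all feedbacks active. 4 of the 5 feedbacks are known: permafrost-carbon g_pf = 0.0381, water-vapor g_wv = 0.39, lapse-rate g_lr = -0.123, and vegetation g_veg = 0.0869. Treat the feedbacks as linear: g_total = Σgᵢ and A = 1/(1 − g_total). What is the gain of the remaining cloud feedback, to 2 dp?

Amplification A = ΔT/ΔT₀ = 4.46/2.81 = 1.587.
Total gain g = 1 − 1/A = 1 − 1/1.587 = 0.3699.
Known gains sum to 0.0381 + 0.39 − 0.123 + 0.0869 = 0.392.
g_cld = 0.3699 − 0.392 = -0.02.

-0.02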